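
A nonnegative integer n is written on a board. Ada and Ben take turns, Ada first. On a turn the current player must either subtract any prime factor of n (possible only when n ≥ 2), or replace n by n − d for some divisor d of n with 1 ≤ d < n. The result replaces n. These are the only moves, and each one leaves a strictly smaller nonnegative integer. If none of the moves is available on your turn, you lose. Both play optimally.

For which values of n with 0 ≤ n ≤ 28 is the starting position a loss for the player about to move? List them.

0, 1, 4, 9, 14, 20, 26

Classify positions by backward induction: terminal positions (no move available) are L. From any other position, the mover wins iff some move reaches an L.
n=0: no move → L
n=1: no move → L
n=2: →0(L), so W
n=3: →0(L), so W
n=4: →2(W), 3(W) — all W, so L
n=5: →0(L), so W
n=6: →4(L), so W
n=7: →0(L), so W
n=8: →4(L), so W
n=9: →6(W), 8(W) — all W, so L
n=10: →9(L), so W
n=11: →0(L), so W
n=12: →9(L), so W
n=13: →0(L), so W
n=14: →7(W), 12(W), 13(W) — all W, so L
n=15: →14(L), so W
n=16: →14(L), so W
n=17: →0(L), so W
n=18: →9(L), so W
n=19: →0(L), so W
n=20: →10(W), 15(W), 16(W), 18(W), 19(W) — all W, so L
n=21: →14(L), so W
n=22: →20(L), so W
n=23: →0(L), so W
n=24: →20(L), so W
n=25: →20(L), so W
n=26: →13(W), 24(W), 25(W) — all W, so L
n=27: →26(L), so W
n=28: →14(L), so W
The losing starting values of n are exactly the entries labelled L in this table (7 of them).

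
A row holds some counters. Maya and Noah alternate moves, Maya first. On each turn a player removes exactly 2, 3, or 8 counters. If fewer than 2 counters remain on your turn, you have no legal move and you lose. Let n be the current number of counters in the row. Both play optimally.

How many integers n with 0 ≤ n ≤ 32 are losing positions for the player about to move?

Build the W/L table. Terminal = L. A non-terminal position is W if it has a move to some L; otherwise it is L.
n=0: no move → L
n=1: no move → L
n=2: W (go to 0, an L position)
n=3: W (go to 1, an L position)
n=4: W (go to 1, an L position)
n=5: L (options 3(W), 2(W) are all W)
n=6: L (options 4(W), 3(W) are all W)
n=7: W (go to 5, an L position)
n=8: W (go to 6, an L position)
n=9: W (go to 6, an L position)
n=10: L (options 8(W), 7(W), 2(W) are all W)
n=11: L (options 9(W), 8(W), 3(W) are all W)
n=12: W (go to 10, an L position)
n=13: W (go to 11, an L position)
n=14: W (go to 11, an L position)
n=15: L (options 13(W), 12(W), 7(W) are all W)
n=16: L (options 14(W), 13(W), 8(W) are all W)
n=17: W (go to 15, an L position)
n=18: W (go to 16, an L position)
n=19: W (go to 16, an L position)
n=20: L (options 18(W), 17(W), 12(W) are all W)
n=21: L (options 19(W), 18(W), 13(W) are all W)
n=22: W (go to 20, an L position)
n=23: W (go to 21, an L position)
n=24: W (go to 21, an L position)
n=25: L (options 23(W), 22(W), 17(W) are all W)
n=26: L (options 24(W), 23(W), 18(W) are all W)
n=27: W (go to 25, an L position)
n=28: W (go to 26, an L position)
n=29: W (go to 26, an L position)
n=30: L (options 28(W), 27(W), 22(W) are all W)
n=31: L (options 29(W), 28(W), 23(W) are all W)
n=32: W (go to 30, an L position)
L entries with 0 ≤ n ≤ 32: n = 0, 1, 5, 6, 10, 11, 15, 16, 20, 21, 25, 26, 30, 31; that makes 14.

14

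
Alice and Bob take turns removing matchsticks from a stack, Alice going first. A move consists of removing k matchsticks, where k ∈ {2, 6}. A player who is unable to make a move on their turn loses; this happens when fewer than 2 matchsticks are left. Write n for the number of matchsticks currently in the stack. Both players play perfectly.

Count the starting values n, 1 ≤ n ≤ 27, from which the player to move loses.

13

Build the W/L table. Terminal = L. A non-terminal position is W if it has a move to some L; otherwise it is L.
n=0: no move → L
n=1: no move → L
n=2: can move to 0, which is L ⇒ W
n=3: can move to 1, which is L ⇒ W
n=4: the only move is to 2(W), a W ⇒ L
n=5: the only move is to 3(W), a W ⇒ L
n=6: can move to 4, which is L ⇒ W
n=7: can move to 5, which is L ⇒ W
n=8: moves to 6(W), 2(W); every one is W ⇒ L
n=9: moves to 7(W), 3(W); every one is W ⇒ L
n=10: can move to 8, which is L ⇒ W
n=11: can move to 9, which is L ⇒ W
n=12: moves to 10(W), 6(W); every one is W ⇒ L
n=13: moves to 11(W), 7(W); every one is W ⇒ L
n=14: can move to 12, which is L ⇒ W
n=15: can move to 13, which is L ⇒ W
n=16: moves to 14(W), 10(W); every one is W ⇒ L
n=17: moves to 15(W), 11(W); every one is W ⇒ L
n=18: can move to 16, which is L ⇒ W
n=19: can move to 17, which is L ⇒ W
n=20: moves to 18(W), 14(W); every one is W ⇒ L
n=21: moves to 19(W), 15(W); every one is W ⇒ L
n=22: can move to 20, which is L ⇒ W
n=23: can move to 21, which is L ⇒ W
n=24: moves to 22(W), 18(W); every one is W ⇒ L
n=25: moves to 23(W), 19(W); every one is W ⇒ L
n=26: can move to 24, which is L ⇒ W
n=27: can move to 25, which is L ⇒ W
L entries with 1 ≤ n ≤ 27 (n=0 is outside the asked range and is not counted): n = 1, 4, 5, 8, 9, 12, 13, 16, 17, 20, 21, 24, 25; that makes 13.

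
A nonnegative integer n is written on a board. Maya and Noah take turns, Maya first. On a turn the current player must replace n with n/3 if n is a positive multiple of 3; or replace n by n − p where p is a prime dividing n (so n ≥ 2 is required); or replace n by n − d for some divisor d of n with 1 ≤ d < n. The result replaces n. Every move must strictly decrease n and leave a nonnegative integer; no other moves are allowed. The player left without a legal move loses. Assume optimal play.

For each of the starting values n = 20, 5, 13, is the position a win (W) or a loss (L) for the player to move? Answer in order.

Use the standard recursion: the mover loses at a terminal position; elsewhere, the mover wins exactly when some move hands the opponent an L position.
n=0: no move → L
n=1: no move → L
n=2: can move to 0, which is L ⇒ W
n=3: can move to 0, which is L ⇒ W
n=4: moves to 2(W), 3(W); every one is W ⇒ L
n=5: can move to 0, which is L ⇒ W
n=6: can move to 4, which is L ⇒ W
n=7: can move to 0, which is L ⇒ W
n=8: can move to 4, which is L ⇒ W
n=9: moves to 3(W), 6(W), 8(W); every one is W ⇒ L
n=10: can move to 9, which is L ⇒ W
n=11: can move to 0, which is L ⇒ W
n=12: can move to 4, which is L ⇒ W
n=13: can move to 0, which is L ⇒ W
n=14: moves to 7(W), 12(W), 13(W); every one is W ⇒ L
n=15: can move to 14, which is L ⇒ W
n=16: can move to 14, which is L ⇒ W
n=17: can move to 0, which is L ⇒ W
n=18: can move to 9, which is L ⇒ W
n=19: can move to 0, which is L ⇒ W
n=20: moves to 10(W), 15(W), 16(W), 18(W), 19(W); every one is W ⇒ L

20: L, 5: W, 13: W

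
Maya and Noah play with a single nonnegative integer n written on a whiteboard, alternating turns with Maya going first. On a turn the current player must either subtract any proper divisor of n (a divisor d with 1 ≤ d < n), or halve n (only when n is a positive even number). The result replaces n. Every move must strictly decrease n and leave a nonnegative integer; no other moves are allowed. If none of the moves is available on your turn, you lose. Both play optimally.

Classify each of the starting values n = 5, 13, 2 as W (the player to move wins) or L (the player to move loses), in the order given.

Build the W/L table. Terminal = L. A non-terminal position is W if it has a move to some L; otherwise it is L.
n=0: no move → L
n=1: no move → L
n=2: can move to 1, which is L ⇒ W
n=3: the only move is to 2(W), a W ⇒ L
n=4: can move to 3, which is L ⇒ W
n=5: the only move is to 4(W), a W ⇒ L
n=6: can move to 3, which is L ⇒ W
n=7: the only move is to 6(W), a W ⇒ L
n=8: can move to 7, which is L ⇒ W
n=9: moves to 6(W), 8(W); every one is W ⇒ L
n=10: can move to 5, which is L ⇒ W
n=11: the only move is to 10(W), a W ⇒ L
n=12: can move to 9, which is L ⇒ W
n=13: the only move is to 12(W), a W ⇒ L

5: L, 13: L, 2: W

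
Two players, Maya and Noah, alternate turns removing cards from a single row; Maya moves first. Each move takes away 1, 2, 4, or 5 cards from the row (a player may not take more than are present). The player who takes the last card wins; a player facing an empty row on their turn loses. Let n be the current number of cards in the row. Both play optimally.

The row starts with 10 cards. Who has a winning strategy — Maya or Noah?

Maya wins.

Use the standard recursion: the mover loses at a terminal position; elsewhere, the mover wins exactly when some move hands the opponent an L position.
n=0: no move → L
n=1: →0(L), so W
n=2: →0(L), so W
n=3: →2(W), 1(W) — all W, so L
n=4: →3(L), so W
n=5: →3(L), so W
n=6: →5(W), 4(W), 2(W), 1(W) — all W, so L
n=7: →6(L), so W
n=8: →6(L), so W
n=9: →8(W), 7(W), 5(W), 4(W) — all W, so L
n=10: →9(L), so W
From 10 Maya can remove 1, leaving 9, reaching an L position.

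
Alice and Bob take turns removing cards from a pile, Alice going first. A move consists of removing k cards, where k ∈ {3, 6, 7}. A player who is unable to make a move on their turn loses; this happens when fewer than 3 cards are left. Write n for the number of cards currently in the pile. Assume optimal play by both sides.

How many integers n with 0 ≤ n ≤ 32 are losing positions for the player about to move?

Use the standard recursion: the mover loses at a terminal position; elsewhere, the mover wins exactly when some move hands the opponent an L position.
n=0: no move → L
n=1: no move → L
n=2: no move → L
n=3: W (go to 0, an L position)
n=4: W (go to 1, an L position)
n=5: W (go to 2, an L position)
n=6: W (go to 0, an L position)
n=7: W (go to 1, an L position)
n=8: W (go to 2, an L position)
n=9: W (go to 2, an L position)
n=10: L (options 7(W), 4(W), 3(W) are all W)
n=11: L (options 8(W), 5(W), 4(W) are all W)
n=12: L (options 9(W), 6(W), 5(W) are all W)
n=13: W (go to 10, an L position)
n=14: W (go to 11, an L position)
n=15: W (go to 12, an L position)
n=16: W (go to 10, an L position)
n=17: W (go to 11, an L position)
n=18: W (go to 12, an L position)
n=19: W (go to 12, an L position)
n=20: L (options 17(W), 14(W), 13(W) are all W)
n=21: L (options 18(W), 15(W), 14(W) are all W)
n=22: L (options 19(W), 16(W), 15(W) are all W)
n=23: W (go to 20, an L position)
n=24: W (go to 21, an L position)
n=25: W (go to 22, an L position)
n=26: W (go to 20, an L position)
n=27: W (go to 21, an L position)
n=28: W (go to 22, an L position)
n=29: W (go to 22, an L position)
n=30: L (options 27(W), 24(W), 23(W) are all W)
n=31: L (options 28(W), 25(W), 24(W) are all W)
n=32: L (options 29(W), 26(W), 25(W) are all W)
L entries with 0 ≤ n ≤ 32: n = 0, 1, 2, 10, 11, 12, 20, 21, 22, 30, 31, 32; that makes 12.

12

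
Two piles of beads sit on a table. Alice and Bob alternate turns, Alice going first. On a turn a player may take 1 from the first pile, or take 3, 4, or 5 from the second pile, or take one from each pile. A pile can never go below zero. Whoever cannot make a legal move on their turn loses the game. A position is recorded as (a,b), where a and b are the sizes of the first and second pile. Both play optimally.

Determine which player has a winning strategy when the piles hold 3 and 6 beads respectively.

Positions with no move are L. A position that does have a move is losing for the player to move precisely when every available move leads to a winning position for the opponent. Fill in the labels:
No move ever increases a pile, so every position that can arise here has a ≤ 3 and b ≤ 6; it is enough to label the cells with 0 ≤ a ≤ 3 and 0 ≤ b ≤ 6.
Every move lowers a or b (never raises either), so fill the grid row by row in increasing a, and left to right within a row: each cell's successors are then already labelled.
      b=0  b=1  b=2  b=3  b=4  b=5  b=6
a=0:    L    L    L    W    W    W    W
a=1:    W    W    W    W    L    L    L
a=2:    L    L    L    W    W    W    W
a=3:    W    W    W    W    L    L    L
Cells with no legal move (terminal, hence L): (0,0), (0,1), (0,2).
The remaining L cells, each justified by listing all of its moves:
(1,4): →(0,4)(W), (1,1)(W), (1,0)(W), (0,3)(W) — all W, so L
(1,5): →(0,5)(W), (1,2)(W), (1,1)(W), (1,0)(W), (0,4)(W) — all W, so L
(1,6): →(0,6)(W), (1,3)(W), (1,2)(W), (1,1)(W), (0,5)(W) — all W, so L
(2,0): →(1,0)(W) only, which is W, so L
(2,1): →(1,1)(W), (1,0)(W) — all W, so L
(2,2): →(1,2)(W), (1,1)(W) — all W, so L
(3,4): →(2,4)(W), (3,1)(W), (3,0)(W), (2,3)(W) — all W, so L
(3,5): →(2,5)(W), (3,2)(W), (3,1)(W), (3,0)(W), (2,4)(W) — all W, so L
(3,6): →(2,6)(W), (3,3)(W), (3,2)(W), (3,1)(W), (2,5)(W) — all W, so L
Every other cell has at least one move into one of the L cells above, so it is W.
Every move from (3,6) reaches a W position, so the mover loses.

Bob wins.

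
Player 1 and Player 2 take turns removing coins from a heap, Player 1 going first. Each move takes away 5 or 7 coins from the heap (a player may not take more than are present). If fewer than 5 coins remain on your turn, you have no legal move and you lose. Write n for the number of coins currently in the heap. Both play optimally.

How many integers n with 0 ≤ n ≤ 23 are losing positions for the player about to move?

10

Work bottom-up. With no move the player to move loses. Otherwise the position is W if at least one move leads to an L position for the opponent, and L if every move leads to a W.
n=0: no move → L
n=1: no move → L
n=2: no move → L
n=3: no move → L
n=4: no move → L
n=5: reaches L-position 0 → W
n=6: reaches L-position 1 → W
n=7: reaches L-position 2 → W
n=8: reaches L-position 3 → W
n=9: reaches L-position 4 → W
n=10: reaches L-position 3 → W
n=11: reaches L-position 4 → W
n=12: only reaches 7(W), 5(W), all W → L
n=13: only reaches 8(W), 6(W), all W → L
n=14: only reaches 9(W), 7(W), all W → L
n=15: only reaches 10(W), 8(W), all W → L
n=16: only reaches 11(W), 9(W), all W → L
n=17: reaches L-position 12 → W
n=18: reaches L-position 13 → W
n=19: reaches L-position 14 → W
n=20: reaches L-position 15 → W
n=21: reaches L-position 16 → W
n=22: reaches L-position 15 → W
n=23: reaches L-position 16 → W
L entries with 0 ≤ n ≤ 23: n = 0, 1, 2, 3, 4, 12, 13, 14, 15, 16; that makes 10.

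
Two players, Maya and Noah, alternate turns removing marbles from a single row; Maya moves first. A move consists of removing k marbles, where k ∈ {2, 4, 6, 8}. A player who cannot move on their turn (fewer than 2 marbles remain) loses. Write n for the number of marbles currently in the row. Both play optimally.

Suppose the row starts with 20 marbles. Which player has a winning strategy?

Noah wins.

Work bottom-up. With no move the player to move loses. Otherwise the position is W if at least one move leads to an L position for the opponent, and L if every move leads to a W.
n=0: no move → L
n=1: no move → L
n=2: W (go to 0, an L position)
n=3: W (go to 1, an L position)
n=4: W (go to 0, an L position)
n=5: W (go to 1, an L position)
n=6: W (go to 0, an L position)
n=7: W (go to 1, an L position)
n=8: W (go to 0, an L position)
n=9: W (go to 1, an L position)
n=10: L (options 8(W), 6(W), 4(W), 2(W) are all W)
n=11: L (options 9(W), 7(W), 5(W), 3(W) are all W)
n=12: W (go to 10, an L position)
n=13: W (go to 11, an L position)
n=14: W (go to 10, an L position)
n=15: W (go to 11, an L position)
n=16: W (go to 10, an L position)
n=17: W (go to 11, an L position)
n=18: W (go to 10, an L position)
n=19: W (go to 11, an L position)
n=20: L (options 18(W), 16(W), 14(W), 12(W) are all W)
Every move from 20 reaches a W position, so the mover loses.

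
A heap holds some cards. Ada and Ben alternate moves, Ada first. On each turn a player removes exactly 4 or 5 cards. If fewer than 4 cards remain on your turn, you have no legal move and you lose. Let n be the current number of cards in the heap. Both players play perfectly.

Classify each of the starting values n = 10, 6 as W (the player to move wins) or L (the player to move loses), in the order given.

10: L, 6: W

Positions with no move are L. A position that does have a move is losing for the player to move precisely when every available move leads to a winning position for the opponent. Fill in the labels:
n=0: no move → L
n=1: no move → L
n=2: no move → L
n=3: no move → L
n=4: can move to 0, which is L ⇒ W
n=5: can move to 1, which is L ⇒ W
n=6: can move to 2, which is L ⇒ W
n=7: can move to 3, which is L ⇒ W
n=8: can move to 3, which is L ⇒ W
n=9: moves to 5(W), 4(W); every one is W ⇒ L
n=10: moves to 6(W), 5(W); every one is W ⇒ L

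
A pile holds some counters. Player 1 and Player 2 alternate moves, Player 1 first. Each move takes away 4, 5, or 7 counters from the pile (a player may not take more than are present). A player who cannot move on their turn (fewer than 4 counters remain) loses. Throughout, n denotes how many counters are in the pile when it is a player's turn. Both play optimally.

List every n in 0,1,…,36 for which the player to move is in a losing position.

Classify positions by backward induction: terminal positions (no move available) are L. From any other position, the mover wins iff some move reaches an L.
n=0: no move → L
n=1: no move → L
n=2: no move → L
n=3: no move → L
n=4: →0(L), so W
n=5: →1(L), so W
n=6: →2(L), so W
n=7: →3(L), so W
n=8: →3(L), so W
n=9: →2(L), so W
n=10: →3(L), so W
n=11: →7(W), 6(W), 4(W) — all W, so L
n=12: →8(W), 7(W), 5(W) — all W, so L
n=13: →9(W), 8(W), 6(W) — all W, so L
n=14: →10(W), 9(W), 7(W) — all W, so L
n=15: →11(L), so W
n=16: →12(L), so W
n=17: →13(L), so W
n=18: →14(L), so W
n=19: →14(L), so W
n=20: →13(L), so W
n=21: →14(L), so W
n=22: →18(W), 17(W), 15(W) — all W, so L
n=23: →19(W), 18(W), 16(W) — all W, so L
n=24: →20(W), 19(W), 17(W) — all W, so L
n=25: →21(W), 20(W), 18(W) — all W, so L
n=26: →22(L), so W
n=27: →23(L), so W
n=28: →24(L), so W
n=29: →25(L), so W
n=30: →25(L), so W
n=31: →24(L), so W
n=32: →25(L), so W
n=33: →29(W), 28(W), 26(W) — all W, so L
n=34: →30(W), 29(W), 27(W) — all W, so L
n=35: →31(W), 30(W), 28(W) — all W, so L
n=36: →32(W), 31(W), 29(W) — all W, so L
Reading off the rows marked L gives the requested list; there are 16 such values of n.

0, 1, 2, 3, 11, 12, 13, 14, 22, 23, 24, 25, 33, 34, 35, 36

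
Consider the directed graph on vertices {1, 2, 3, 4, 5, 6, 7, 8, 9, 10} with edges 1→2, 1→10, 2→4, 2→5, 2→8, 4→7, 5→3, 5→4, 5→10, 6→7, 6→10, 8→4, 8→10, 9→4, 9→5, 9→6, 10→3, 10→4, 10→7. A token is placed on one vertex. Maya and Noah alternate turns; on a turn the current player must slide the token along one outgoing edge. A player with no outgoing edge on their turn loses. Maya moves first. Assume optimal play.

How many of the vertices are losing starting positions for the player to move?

Positions with no move are L. A position that does have a move is losing for the player to move precisely when every available move leads to a winning position for the opponent. Fill in the labels:
Every edge goes from a vertex to one that appears earlier in the order 7, 3, 4, 10, 8, 6, 5, 2, 9, 1, so processing vertices in that order labels each vertex after all of its successors.
7: no outgoing edge → L
3: no outgoing edge → L
4: →7(L), so W
10: →3(L), so W
8: →10(W), 4(W) — all W, so L
6: →7(L), so W
5: →3(L), so W
2: →8(L), so W
9: →5(W), 6(W), 4(W) — all W, so L
1: →2(W), 10(W) — all W, so L
The L vertices are 1, 3, 7, 8, 9; that is 5 in all.

5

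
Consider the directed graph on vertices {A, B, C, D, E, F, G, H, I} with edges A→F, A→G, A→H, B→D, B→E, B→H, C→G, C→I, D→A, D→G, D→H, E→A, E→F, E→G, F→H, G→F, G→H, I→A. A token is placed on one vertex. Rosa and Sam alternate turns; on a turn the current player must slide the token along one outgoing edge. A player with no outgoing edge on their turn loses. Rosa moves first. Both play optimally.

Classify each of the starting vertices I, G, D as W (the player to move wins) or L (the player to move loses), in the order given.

Compute win/loss labels from the base case upward. A position with no move is L. Any other position is W if it can reach an L in one move, else L.
Every edge goes from a vertex to one that appears earlier in the order H, F, G, A, E, I, D, C, B, so processing vertices in that order labels each vertex after all of its successors.
H: no outgoing edge → L
F: reaches L-position H → W
G: reaches L-position H → W
A: reaches L-position H → W
E: only reaches A(W), G(W), F(W), all W → L
I: only reaches A(W), which is W → L
D: reaches L-position H → W
C: reaches L-position I → W
B: reaches L-position E → W

I: L, G: W, D: W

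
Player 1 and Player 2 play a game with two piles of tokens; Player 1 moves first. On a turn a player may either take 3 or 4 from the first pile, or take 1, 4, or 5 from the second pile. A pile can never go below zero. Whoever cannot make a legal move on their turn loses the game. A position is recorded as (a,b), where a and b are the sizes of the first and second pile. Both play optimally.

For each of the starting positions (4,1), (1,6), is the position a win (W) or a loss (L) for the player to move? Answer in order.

Label each position W (a win for the player to move) or L (a loss). A position with no legal move is L; any other position is W exactly when some move reaches an L, and L when every move reaches a W.
No move ever increases a pile, so every position that can arise here has a ≤ 4 and b ≤ 6; it is enough to label the cells with 0 ≤ a ≤ 4 and 0 ≤ b ≤ 6.
Every move lowers a or b (never raises either), so fill the grid row by row in increasing a, and left to right within a row: each cell's successors are then already labelled.
      b=0  b=1  b=2  b=3  b=4  b=5  b=6
a=0:    L    W    L    W    W    W    W
a=1:    L    W    L    W    W    W    W
a=2:    L    W    L    W    W    W    W
a=3:    W    L    W    L    W    W    W
a=4:    W    L    W    L    W    W    W
Cells with no legal move (terminal, hence L): (0,0), (1,0), (2,0).
The remaining L cells, each justified by listing all of its moves:
(0,2): →(0,1)(W) only, which is W, so L
(1,2): →(1,1)(W) only, which is W, so L
(2,2): →(2,1)(W) only, which is W, so L
(3,1): →(0,1)(W), (3,0)(W) — all W, so L
(3,3): →(0,3)(W), (3,2)(W) — all W, so L
(4,1): →(1,1)(W), (0,1)(W), (4,0)(W) — all W, so L
(4,3): →(1,3)(W), (0,3)(W), (4,2)(W) — all W, so L
Every other cell has at least one move into one of the L cells above, so it is W.
(4,1): one of the L cells justified above, so L
(1,6): the move to (1,2) reaches an L cell, so W

(4,1): L, (1,6): W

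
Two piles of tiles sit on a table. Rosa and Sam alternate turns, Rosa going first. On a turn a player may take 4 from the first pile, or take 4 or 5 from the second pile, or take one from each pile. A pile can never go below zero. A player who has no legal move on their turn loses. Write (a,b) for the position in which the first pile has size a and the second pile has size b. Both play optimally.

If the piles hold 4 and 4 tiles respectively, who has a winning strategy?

Sam wins.

Label each position W (a win for the player to move) or L (a loss). A position with no legal move is L; any other position is W exactly when some move reaches an L, and L when every move reaches a W.
No move ever increases a pile, so every position that can arise here has a ≤ 4 and b ≤ 4; it is enough to label the cells with 0 ≤ a ≤ 4 and 0 ≤ b ≤ 4.
Every move lowers a or b (never raises either), so fill the grid row by row in increasing a, and left to right within a row: each cell's successors are then already labelled.
      b=0  b=1  b=2  b=3  b=4
a=0:    L    L    L    L    W
a=1:    L    W    W    W    W
a=2:    L    W    L    L    W
a=3:    L    W    L    W    W
a=4:    W    W    W    W    L
Cells with no legal move (terminal, hence L): (0,0), (0,1), (0,2), (0,3), (1,0), (2,0), (3,0).
The remaining L cells, each justified by listing all of its moves:
(2,2): →(1,1)(W) only, which is W, so L
(2,3): →(1,2)(W) only, which is W, so L
(3,2): →(2,1)(W) only, which is W, so L
(4,4): →(0,4)(W), (4,0)(W), (3,3)(W) — all W, so L
Every other cell has at least one move into one of the L cells above, so it is W.
Every move from (4,4) reaches a W position, so the mover loses.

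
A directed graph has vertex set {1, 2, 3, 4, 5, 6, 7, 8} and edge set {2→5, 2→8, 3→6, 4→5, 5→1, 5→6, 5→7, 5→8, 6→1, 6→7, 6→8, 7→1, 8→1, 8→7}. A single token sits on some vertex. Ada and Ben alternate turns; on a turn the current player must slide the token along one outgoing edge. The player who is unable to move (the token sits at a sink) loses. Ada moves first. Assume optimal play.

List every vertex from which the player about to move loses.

Positions with no move are L. A position that does have a move is losing for the player to move precisely when every available move leads to a winning position for the opponent. Fill in the labels:
Every edge goes from a vertex to one that appears earlier in the order 1, 7, 8, 6, 3, 5, 2, 4, so processing vertices in that order labels each vertex after all of its successors.
1: no outgoing edge → L
7: W (go to 1, an L position)
8: W (go to 1, an L position)
6: W (go to 1, an L position)
3: L (sole option 6(W) is W)
5: W (go to 1, an L position)
2: L (options 5(W), 8(W) are all W)
4: L (sole option 5(W) is W)
The losing starting vertices are exactly the entries labelled L in this table (4 of them).

1, 2, 3, 4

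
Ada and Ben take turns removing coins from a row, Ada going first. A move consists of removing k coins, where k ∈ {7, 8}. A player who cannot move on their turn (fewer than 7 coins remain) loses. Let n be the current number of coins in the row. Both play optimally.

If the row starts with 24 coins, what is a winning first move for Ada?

Remove 7, leaving 17.

Label each position W (a win for the player to move) or L (a loss). A position with no legal move is L; any other position is W exactly when some move reaches an L, and L when every move reaches a W.
n=0: no move → L
n=1: no move → L
n=2: no move → L
n=3: no move → L
n=4: no move → L
n=5: no move → L
n=6: no move → L
n=7: →0(L), so W
n=8: →1(L), so W
n=9: →2(L), so W
n=10: →3(L), so W
n=11: →4(L), so W
n=12: →5(L), so W
n=13: →6(L), so W
n=14: →6(L), so W
n=15: →8(W), 7(W) — all W, so L
n=16: →9(W), 8(W) — all W, so L
n=17: →10(W), 9(W) — all W, so L
n=18: →11(W), 10(W) — all W, so L
n=19: →12(W), 11(W) — all W, so L
n=20: →13(W), 12(W) — all W, so L
n=21: →14(W), 13(W) — all W, so L
n=22: →15(L), so W
n=23: →16(L), so W
n=24: →17(L), so W
From 24, the L positions reachable in one move are: 17, 16. Any move reaching one of these is winning.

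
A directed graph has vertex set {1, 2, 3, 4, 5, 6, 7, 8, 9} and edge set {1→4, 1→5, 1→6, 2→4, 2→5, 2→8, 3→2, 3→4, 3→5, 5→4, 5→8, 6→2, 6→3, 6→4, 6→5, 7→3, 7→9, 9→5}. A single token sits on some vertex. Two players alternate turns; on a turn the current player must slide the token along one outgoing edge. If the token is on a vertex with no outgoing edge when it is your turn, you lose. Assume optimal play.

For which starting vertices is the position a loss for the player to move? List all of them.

Label each position W (a win for the player to move) or L (a loss). A position with no legal move is L; any other position is W exactly when some move reaches an L, and L when every move reaches a W.
Every edge goes from a vertex to one that appears earlier in the order 8, 4, 5, 9, 2, 3, 6, 1, 7, so processing vertices in that order labels each vertex after all of its successors.
8: no outgoing edge → L
4: no outgoing edge → L
5: W (go to 4, an L position)
9: L (sole option 5(W) is W)
2: W (go to 4, an L position)
3: W (go to 4, an L position)
6: W (go to 4, an L position)
1: W (go to 4, an L position)
7: W (go to 9, an L position)
Reading off the rows marked L gives the requested list; there are 3 such vertices.

4, 8, 9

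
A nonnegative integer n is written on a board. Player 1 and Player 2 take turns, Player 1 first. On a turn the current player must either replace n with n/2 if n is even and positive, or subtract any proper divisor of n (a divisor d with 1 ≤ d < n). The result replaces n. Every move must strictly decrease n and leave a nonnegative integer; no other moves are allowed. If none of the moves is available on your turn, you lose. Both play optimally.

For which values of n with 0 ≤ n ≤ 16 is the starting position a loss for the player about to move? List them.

Positions with no move are L. A position that does have a move is losing for the player to move precisely when every available move leads to a winning position for the opponent. Fill in the labels:
n=0: no move → L
n=1: no move → L
n=2: W (go to 1, an L position)
n=3: L (sole option 2(W) is W)
n=4: W (go to 3, an L position)
n=5: L (sole option 4(W) is W)
n=6: W (go to 3, an L position)
n=7: L (sole option 6(W) is W)
n=8: W (go to 7, an L position)
n=9: L (options 6(W), 8(W) are all W)
n=10: W (go to 5, an L position)
n=11: L (sole option 10(W) is W)
n=12: W (go to 9, an L position)
n=13: L (sole option 12(W) is W)
n=14: W (go to 7, an L position)
n=15: L (options 10(W), 12(W), 14(W) are all W)
n=16: W (go to 15, an L position)
The losing starting values of n are exactly the entries labelled L in this table (9 of them).

0, 1, 3, 5, 7, 9, 11, 13, 15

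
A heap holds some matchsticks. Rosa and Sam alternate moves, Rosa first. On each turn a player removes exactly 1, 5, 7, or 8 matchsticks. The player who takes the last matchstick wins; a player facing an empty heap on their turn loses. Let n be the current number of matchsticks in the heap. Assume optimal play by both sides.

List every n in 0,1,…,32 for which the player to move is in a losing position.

0, 2, 4, 6, 15, 17, 19, 21, 30, 32

Positions with no move are L. A position that does have a move is losing for the player to move precisely when every available move leads to a winning position for the opponent. Fill in the labels:
n=0: no move → L
n=1: W (go to 0, an L position)
n=2: L (sole option 1(W) is W)
n=3: W (go to 2, an L position)
n=4: L (sole option 3(W) is W)
n=5: W (go to 4, an L position)
n=6: L (options 5(W), 1(W) are all W)
n=7: W (go to 6, an L position)
n=8: W (go to 0, an L position)
n=9: W (go to 4, an L position)
n=10: W (go to 2, an L position)
n=11: W (go to 6, an L position)
n=12: W (go to 4, an L position)
n=13: W (go to 6, an L position)
n=14: W (go to 6, an L position)
n=15: L (options 14(W), 10(W), 8(W), 7(W) are all W)
n=16: W (go to 15, an L position)
n=17: L (options 16(W), 12(W), 10(W), 9(W) are all W)
n=18: W (go to 17, an L position)
n=19: L (options 18(W), 14(W), 12(W), 11(W) are all W)
n=20: W (go to 19, an L position)
n=21: L (options 20(W), 16(W), 14(W), 13(W) are all W)
n=22: W (go to 21, an L position)
n=23: W (go to 15, an L position)
n=24: W (go to 19, an L position)
n=25: W (go to 17, an L position)
n=26: W (go to 21, an L position)
n=27: W (go to 19, an L position)
n=28: W (go to 21, an L position)
n=29: W (go to 21, an L position)
n=30: L (options 29(W), 25(W), 23(W), 22(W) are all W)
n=31: W (go to 30, an L position)
n=32: L (options 31(W), 27(W), 25(W), 24(W) are all W)
Reading off the rows marked L gives the requested list; there are 10 such values of n.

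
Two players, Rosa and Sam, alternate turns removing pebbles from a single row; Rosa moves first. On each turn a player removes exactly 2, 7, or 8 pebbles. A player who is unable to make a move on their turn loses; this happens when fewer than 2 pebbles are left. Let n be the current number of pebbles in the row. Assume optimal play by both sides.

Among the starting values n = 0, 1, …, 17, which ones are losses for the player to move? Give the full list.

Positions with no move are L. A position that does have a move is losing for the player to move precisely when every available move leads to a winning position for the opponent. Fill in the labels:
n=0: no move → L
n=1: no move → L
n=2: can move to 0, which is L ⇒ W
n=3: can move to 1, which is L ⇒ W
n=4: the only move is to 2(W), a W ⇒ L
n=5: the only move is to 3(W), a W ⇒ L
n=6: can move to 4, which is L ⇒ W
n=7: can move to 5, which is L ⇒ W
n=8: can move to 1, which is L ⇒ W
n=9: can move to 1, which is L ⇒ W
n=10: moves to 8(W), 3(W), 2(W); every one is W ⇒ L
n=11: can move to 4, which is L ⇒ W
n=12: can move to 10, which is L ⇒ W
n=13: can move to 5, which is L ⇒ W
n=14: moves to 12(W), 7(W), 6(W); every one is W ⇒ L
n=15: moves to 13(W), 8(W), 7(W); every one is W ⇒ L
n=16: can move to 14, which is L ⇒ W
n=17: can move to 15, which is L ⇒ W
The losing starting values of n are exactly the entries labelled L in this table (7 of them).

0, 1, 4, 5, 10, 14, 15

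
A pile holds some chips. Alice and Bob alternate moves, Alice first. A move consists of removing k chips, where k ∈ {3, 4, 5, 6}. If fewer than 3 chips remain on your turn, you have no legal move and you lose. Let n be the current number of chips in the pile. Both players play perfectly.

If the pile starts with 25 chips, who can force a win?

Label each position W (a win for the player to move) or L (a loss). A position with no legal move is L; any other position is W exactly when some move reaches an L, and L when every move reaches a W.
n=0: no move → L
n=1: no move → L
n=2: no move → L
n=3: can move to 0, which is L ⇒ W
n=4: can move to 1, which is L ⇒ W
n=5: can move to 2, which is L ⇒ W
n=6: can move to 2, which is L ⇒ W
n=7: can move to 2, which is L ⇒ W
n=8: can move to 2, which is L ⇒ W
n=9: moves to 6(W), 5(W), 4(W), 3(W); every one is W ⇒ L
n=10: moves to 7(W), 6(W), 5(W), 4(W); every one is W ⇒ L
n=11: moves to 8(W), 7(W), 6(W), 5(W); every one is W ⇒ L
n=12: can move to 9, which is L ⇒ W
n=13: can move to 10, which is L ⇒ W
n=14: can move to 11, which is L ⇒ W
n=15: can move to 11, which is L ⇒ W
n=16: can move to 11, which is L ⇒ W
n=17: can move to 11, which is L ⇒ W
n=18: moves to 15(W), 14(W), 13(W), 12(W); every one is W ⇒ L
n=19: moves to 16(W), 15(W), 14(W), 13(W); every one is W ⇒ L
n=20: moves to 17(W), 16(W), 15(W), 14(W); every one is W ⇒ L
n=21: can move to 18, which is L ⇒ W
n=22: can move to 19, which is L ⇒ W
n=23: can move to 20, which is L ⇒ W
n=24: can move to 20, which is L ⇒ W
n=25: can move to 20, which is L ⇒ W
The starting position 25 is W: Alice should remove 5, leaving 20, handing over an L position.

Alice wins.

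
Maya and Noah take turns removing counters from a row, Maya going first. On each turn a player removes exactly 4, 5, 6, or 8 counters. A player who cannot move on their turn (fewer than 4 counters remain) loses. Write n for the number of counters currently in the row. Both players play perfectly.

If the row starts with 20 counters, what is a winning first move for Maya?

Remove 5, leaving 15.

Use the standard recursion: the mover loses at a terminal position; elsewhere, the mover wins exactly when some move hands the opponent an L position.
n=0: no move → L
n=1: no move → L
n=2: no move → L
n=3: no move → L
n=4: reaches L-position 0 → W
n=5: reaches L-position 1 → W
n=6: reaches L-position 2 → W
n=7: reaches L-position 3 → W
n=8: reaches L-position 3 → W
n=9: reaches L-position 3 → W
n=10: reaches L-position 2 → W
n=11: reaches L-position 3 → W
n=12: only reaches 8(W), 7(W), 6(W), 4(W), all W → L
n=13: only reaches 9(W), 8(W), 7(W), 5(W), all W → L
n=14: only reaches 10(W), 9(W), 8(W), 6(W), all W → L
n=15: only reaches 11(W), 10(W), 9(W), 7(W), all W → L
n=16: reaches L-position 12 → W
n=17: reaches L-position 13 → W
n=18: reaches L-position 14 → W
n=19: reaches L-position 15 → W
n=20: reaches L-position 15 → W
From 20, the L positions reachable in one move are: 15, 14, 12. Any move reaching one of these is winning.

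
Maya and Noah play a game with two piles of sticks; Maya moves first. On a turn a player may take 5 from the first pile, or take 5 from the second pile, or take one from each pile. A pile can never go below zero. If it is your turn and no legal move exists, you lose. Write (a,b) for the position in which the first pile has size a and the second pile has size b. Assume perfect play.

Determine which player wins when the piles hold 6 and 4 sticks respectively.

Noah wins.

Positions with no move are L. A position that does have a move is losing for the player to move precisely when every available move leads to a winning position for the opponent. Fill in the labels:
No move ever increases a pile, so every position that can arise here has a ≤ 6 and b ≤ 4; it is enough to label the cells with 0 ≤ a ≤ 6 and 0 ≤ b ≤ 4.
Every move lowers a or b (never raises either), so fill the grid row by row in increasing a, and left to right within a row: each cell's successors are then already labelled.
      b=0  b=1  b=2  b=3  b=4
a=0:    L    L    L    L    L
a=1:    L    W    W    W    W
a=2:    L    W    L    L    L
a=3:    L    W    L    W    W
a=4:    L    W    L    W    L
a=5:    W    W    W    W    W
a=6:    W    L    L    L    L
Cells with no legal move (terminal, hence L): (0,0), (0,1), (0,2), (0,3), (0,4), (1,0), (2,0), (3,0), (4,0).
The remaining L cells, each justified by listing all of its moves:
(2,2): only reaches (1,1)(W), which is W → L
(2,3): only reaches (1,2)(W), which is W → L
(2,4): only reaches (1,3)(W), which is W → L
(3,2): only reaches (2,1)(W), which is W → L
(4,2): only reaches (3,1)(W), which is W → L
(4,4): only reaches (3,3)(W), which is W → L
(6,1): only reaches (1,1)(W), (5,0)(W), all W → L
(6,2): only reaches (1,2)(W), (5,1)(W), all W → L
(6,3): only reaches (1,3)(W), (5,2)(W), all W → L
(6,4): only reaches (1,4)(W), (5,3)(W), all W → L
Every other cell has at least one move into one of the L cells above, so it is W.
The starting position (6,4) is L: whatever Maya does, the opponent receives a W position.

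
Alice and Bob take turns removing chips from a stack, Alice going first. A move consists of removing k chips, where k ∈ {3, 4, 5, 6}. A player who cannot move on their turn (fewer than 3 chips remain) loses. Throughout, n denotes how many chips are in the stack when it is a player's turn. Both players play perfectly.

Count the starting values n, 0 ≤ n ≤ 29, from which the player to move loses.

Label each position W (a win for the player to move) or L (a loss). A position with no legal move is L; any other position is W exactly when some move reaches an L, and L when every move reaches a W.
n=0: no move → L
n=1: no move → L
n=2: no move → L
n=3: →0(L), so W
n=4: →1(L), so W
n=5: →2(L), so W
n=6: →2(L), so W
n=7: →2(L), so W
n=8: →2(L), so W
n=9: →6(W), 5(W), 4(W), 3(W) — all W, so L
n=10: →7(W), 6(W), 5(W), 4(W) — all W, so L
n=11: →8(W), 7(W), 6(W), 5(W) — all W, so L
n=12: →9(L), so W
n=13: →10(L), so W
n=14: →11(L), so W
n=15: →11(L), so W
n=16: →11(L), so W
n=17: →11(L), so W
n=18: →15(W), 14(W), 13(W), 12(W) — all W, so L
n=19: →16(W), 15(W), 14(W), 13(W) — all W, so L
n=20: →17(W), 16(W), 15(W), 14(W) — all W, so L
n=21: →18(L), so W
n=22: →19(L), so W
n=23: →20(L), so W
n=24: →20(L), so W
n=25: →20(L), so W
n=26: →20(L), so W
n=27: →24(W), 23(W), 22(W), 21(W) — all W, so L
n=28: →25(W), 24(W), 23(W), 22(W) — all W, so L
n=29: →26(W), 25(W), 24(W), 23(W) — all W, so L
L entries with 0 ≤ n ≤ 29: n = 0, 1, 2, 9, 10, 11, 18, 19, 20, 27, 28, 29; that makes 12.

12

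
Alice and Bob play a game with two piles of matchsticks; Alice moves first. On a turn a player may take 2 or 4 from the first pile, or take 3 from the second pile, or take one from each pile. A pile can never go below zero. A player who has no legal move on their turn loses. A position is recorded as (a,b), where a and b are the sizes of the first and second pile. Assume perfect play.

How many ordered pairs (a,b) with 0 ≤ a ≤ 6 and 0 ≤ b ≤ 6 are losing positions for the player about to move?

Use the standard recursion: the mover loses at a terminal position; elsewhere, the mover wins exactly when some move hands the opponent an L position.
Every move lowers a or b (never raises either), so fill the grid row by row in increasing a, and left to right within a row: each cell's successors are then already labelled.
      b=0  b=1  b=2  b=3  b=4  b=5  b=6
a=0:    L    L    L    W    W    W    L
a=1:    L    W    W    W    L    L    L
a=2:    W    W    W    L    L    W    W
a=3:    W    L    L    L    W    W    W
a=4:    W    W    W    W    W    L    W
a=5:    W    W    W    W    W    W    W
a=6:    L    L    L    W    W    W    L
Cells with no legal move (terminal, hence L): (0,0), (0,1), (0,2), (1,0).
The remaining L cells, each justified by listing all of its moves:
(0,6): the only move is to (0,3)(W), a W ⇒ L
(1,4): moves to (1,1)(W), (0,3)(W); every one is W ⇒ L
(1,5): moves to (1,2)(W), (0,4)(W); every one is W ⇒ L
(1,6): moves to (1,3)(W), (0,5)(W); every one is W ⇒ L
(2,3): moves to (0,3)(W), (2,0)(W), (1,2)(W); every one is W ⇒ L
(2,4): moves to (0,4)(W), (2,1)(W), (1,3)(W); every one is W ⇒ L
(3,1): moves to (1,1)(W), (2,0)(W); every one is W ⇒ L
(3,2): moves to (1,2)(W), (2,1)(W); every one is W ⇒ L
(3,3): moves to (1,3)(W), (3,0)(W), (2,2)(W); every one is W ⇒ L
(4,5): moves to (2,5)(W), (0,5)(W), (4,2)(W), (3,4)(W); every one is W ⇒ L
(6,0): moves to (4,0)(W), (2,0)(W); every one is W ⇒ L
(6,1): moves to (4,1)(W), (2,1)(W), (5,0)(W); every one is W ⇒ L
(6,2): moves to (4,2)(W), (2,2)(W), (5,1)(W); every one is W ⇒ L
(6,6): moves to (4,6)(W), (2,6)(W), (6,3)(W), (5,5)(W); every one is W ⇒ L
Every other cell has at least one move into one of the L cells above, so it is W.
L cells per row: a=0: 4, a=1: 4, a=2: 2, a=3: 3, a=4: 1, a=5: 0, a=6: 4; total 18.

18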